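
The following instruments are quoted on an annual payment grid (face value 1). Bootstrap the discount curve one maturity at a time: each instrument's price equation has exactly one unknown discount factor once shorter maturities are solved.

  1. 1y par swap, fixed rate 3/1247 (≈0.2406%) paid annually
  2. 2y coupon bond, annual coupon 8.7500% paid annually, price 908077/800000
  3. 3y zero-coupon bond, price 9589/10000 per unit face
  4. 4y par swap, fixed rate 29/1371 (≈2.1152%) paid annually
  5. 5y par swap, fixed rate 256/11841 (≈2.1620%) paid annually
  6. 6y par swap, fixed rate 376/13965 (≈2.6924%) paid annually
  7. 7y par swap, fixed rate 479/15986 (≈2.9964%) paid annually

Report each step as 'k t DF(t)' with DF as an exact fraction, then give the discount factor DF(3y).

1 1 1247/1250
2 2 1927/2000
3 3 9589/10000
4 4 2297/2500
5 5 561/625
6 6 531/625
7 7 2021/2500
DF(3y) = 9589/10000 ≈ 0.958900

step 1 [1y] swap r/1=3/1247: DF=(1 − 3/1247·(0))/(1+3/1247) = 1247/1250 ≈ 0.997600
step 2 [2y] bond c/1=7/80: DF=(908077/800000 − 7/80·(0.997600))/(1+7/80) = 1927/2000 ≈ 0.963500
step 3 [3y] zero: DF = P = 9589/10000 ≈ 0.958900
step 4 [4y] swap r/1=29/1371: DF=(1 − 29/1371·(0.997600+0.963500+0.958900))/(1+29/1371) = 2297/2500 ≈ 0.918800
step 5 [5y] swap r/1=256/11841: DF=(1 − 256/11841·(0.997600+0.963500+0.958900+0.918800))/(1+256/11841) = 561/625 ≈ 0.897600
step 6 [6y] swap r/1=376/13965: DF=(1 − 376/13965·(0.997600+0.963500+0.958900+0.918800+0.897600))/(1+376/13965) = 531/625 ≈ 0.849600
step 7 [7y] swap r/1=479/15986: DF=(1 − 479/15986·(0.997600+0.963500+0.958900+0.918800+0.897600+0.849600))/(1+479/15986) = 2021/2500 ≈ 0.808400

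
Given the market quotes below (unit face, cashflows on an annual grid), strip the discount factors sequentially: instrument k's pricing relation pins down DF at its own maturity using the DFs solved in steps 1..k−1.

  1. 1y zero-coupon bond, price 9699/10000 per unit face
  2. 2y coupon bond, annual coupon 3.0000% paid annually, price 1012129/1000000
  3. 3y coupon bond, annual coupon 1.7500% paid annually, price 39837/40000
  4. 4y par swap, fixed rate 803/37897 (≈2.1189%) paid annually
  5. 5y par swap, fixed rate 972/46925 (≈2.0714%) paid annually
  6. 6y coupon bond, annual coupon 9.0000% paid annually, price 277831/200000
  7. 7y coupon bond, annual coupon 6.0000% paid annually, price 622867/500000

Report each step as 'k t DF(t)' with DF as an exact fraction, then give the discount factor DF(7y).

step 1 [1y] zero: DF = P = 9699/10000 ≈ 0.969900
step 2 [2y] bond c/1=3/100: DF=(1012129/1000000 − 3/100·(0.969900))/(1+3/100) = 1193/1250 ≈ 0.954400
step 3 [3y] bond c/1=7/400: DF=(39837/40000 − 7/400·(0.969900+0.954400))/(1+7/400) = 9457/10000 ≈ 0.945700
step 4 [4y] swap r/1=803/37897: DF=(1 − 803/37897·(0.969900+0.954400+0.945700))/(1+803/37897) = 9197/10000 ≈ 0.919700
step 5 [5y] swap r/1=972/46925: DF=(1 − 972/46925·(0.969900+0.954400+0.945700+0.919700))/(1+972/46925) = 2257/2500 ≈ 0.902800
step 6 [6y] bond c/1=9/100: DF=(277831/200000 − 9/100·(0.969900+0.954400+0.945700+0.919700+0.902800))/(1+9/100) = 887/1000 ≈ 0.887000
step 7 [7y] bond c/1=3/50: DF=(622867/500000 − 3/50·(0.969900+0.954400+0.945700+0.919700+0.902800+0.887000))/(1+3/50) = 4297/5000 ≈ 0.859400

1 1 9699/10000
2 2 1193/1250
3 3 9457/10000
4 4 9197/10000
5 5 2257/2500
6 6 887/1000
7 7 4297/5000
DF(7y) = 4297/5000 ≈ 0.859400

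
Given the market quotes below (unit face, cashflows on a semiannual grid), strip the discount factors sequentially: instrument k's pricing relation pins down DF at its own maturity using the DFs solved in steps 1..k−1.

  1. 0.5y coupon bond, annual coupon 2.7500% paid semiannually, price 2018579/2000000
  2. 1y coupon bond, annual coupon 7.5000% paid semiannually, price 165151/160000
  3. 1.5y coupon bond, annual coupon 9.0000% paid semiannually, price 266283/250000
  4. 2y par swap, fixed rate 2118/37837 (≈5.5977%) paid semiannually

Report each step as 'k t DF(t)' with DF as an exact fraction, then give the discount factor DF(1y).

step 1 [0.5y] bond c/2=11/800: DF=(2018579/2000000 − 11/800·(0))/(1+11/800) = 2489/2500 ≈ 0.995600
step 2 [1y] bond c/2=3/80: DF=(165151/160000 − 3/80·(0.995600))/(1+3/80) = 9589/10000 ≈ 0.958900
step 3 [1.5y] bond c/2=9/200: DF=(266283/250000 − 9/200·(0.995600+0.958900))/(1+9/200) = 9351/10000 ≈ 0.935100
step 4 [2y] swap r/2=1059/37837: DF=(1 − 1059/37837·(0.995600+0.958900+0.935100))/(1+1059/37837) = 8941/10000 ≈ 0.894100

1 1/2 2489/2500
2 1 9589/10000
3 3/2 9351/10000
4 2 8941/10000
DF(1y) = 9589/10000 ≈ 0.958900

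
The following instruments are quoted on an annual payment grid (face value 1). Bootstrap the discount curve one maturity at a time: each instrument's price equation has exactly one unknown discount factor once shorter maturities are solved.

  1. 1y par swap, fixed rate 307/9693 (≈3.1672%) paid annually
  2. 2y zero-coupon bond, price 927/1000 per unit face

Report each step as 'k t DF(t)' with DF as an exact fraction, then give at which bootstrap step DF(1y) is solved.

step 1 [1y] swap r/1=307/9693: DF=(1 − 307/9693·(0))/(1+307/9693) = 9693/10000 ≈ 0.969300
step 2 [2y] zero: DF = P = 927/1000 ≈ 0.927000

1 1 9693/10000
2 2 927/1000
DF(1y) is solved at step 1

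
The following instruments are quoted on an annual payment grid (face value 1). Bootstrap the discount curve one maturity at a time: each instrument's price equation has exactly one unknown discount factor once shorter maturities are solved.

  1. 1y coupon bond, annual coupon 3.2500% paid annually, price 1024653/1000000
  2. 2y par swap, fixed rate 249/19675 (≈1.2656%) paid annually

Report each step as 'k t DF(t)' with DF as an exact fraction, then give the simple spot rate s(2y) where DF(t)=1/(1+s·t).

1 1 2481/2500
2 2 9751/10000
s(2y) = (1/(9751/10000) − 1)/(2) = 249/19502 ≈ 1.2768%

step 1 [1y] bond c/1=13/400: DF=(1024653/1000000 − 13/400·(0))/(1+13/400) = 2481/2500 ≈ 0.992400
step 2 [2y] swap r/1=249/19675: DF=(1 − 249/19675·(0.992400))/(1+249/19675) = 9751/10000 ≈ 0.975100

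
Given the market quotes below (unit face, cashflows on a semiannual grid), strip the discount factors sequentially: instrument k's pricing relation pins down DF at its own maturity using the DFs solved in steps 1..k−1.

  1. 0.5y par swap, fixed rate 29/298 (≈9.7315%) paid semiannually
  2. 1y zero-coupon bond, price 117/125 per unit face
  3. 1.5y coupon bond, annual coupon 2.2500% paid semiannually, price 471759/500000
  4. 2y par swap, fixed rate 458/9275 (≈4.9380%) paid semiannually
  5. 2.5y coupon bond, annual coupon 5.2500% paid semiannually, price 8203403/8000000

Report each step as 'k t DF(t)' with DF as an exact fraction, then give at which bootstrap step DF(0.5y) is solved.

step 1 [0.5y] swap r/2=29/596: DF=(1 − 29/596·(0))/(1+29/596) = 596/625 ≈ 0.953600
step 2 [1y] zero: DF = P = 117/125 ≈ 0.936000
step 3 [1.5y] bond c/2=9/800: DF=(471759/500000 − 9/800·(0.953600+0.936000))/(1+9/800) = 114/125 ≈ 0.912000
step 4 [2y] swap r/2=229/9275: DF=(1 − 229/9275·(0.953600+0.936000+0.912000))/(1+229/9275) = 2271/2500 ≈ 0.908400
step 5 [2.5y] bond c/2=21/800: DF=(8203403/8000000 − 21/800·(0.953600+0.936000+0.912000+0.908400))/(1+21/800) = 9043/10000 ≈ 0.904300

1 1/2 596/625
2 1 117/125
3 3/2 114/125
4 2 2271/2500
5 5/2 9043/10000
DF(0.5y) is solved at step 1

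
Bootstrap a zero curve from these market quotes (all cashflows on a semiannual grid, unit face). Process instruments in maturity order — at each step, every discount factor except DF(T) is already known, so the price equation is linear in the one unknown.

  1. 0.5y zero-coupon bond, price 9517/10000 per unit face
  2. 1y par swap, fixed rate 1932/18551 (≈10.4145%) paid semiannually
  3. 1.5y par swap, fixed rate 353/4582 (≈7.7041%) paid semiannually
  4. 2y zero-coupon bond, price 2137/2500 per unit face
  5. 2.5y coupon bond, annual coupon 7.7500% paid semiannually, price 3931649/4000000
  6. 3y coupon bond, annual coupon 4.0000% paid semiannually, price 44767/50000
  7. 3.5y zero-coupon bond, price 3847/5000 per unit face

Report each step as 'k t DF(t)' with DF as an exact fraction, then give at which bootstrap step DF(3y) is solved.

step 1 [0.5y] zero: DF = P = 9517/10000 ≈ 0.951700
step 2 [1y] swap r/2=966/18551: DF=(1 − 966/18551·(0.951700))/(1+966/18551) = 4517/5000 ≈ 0.903400
step 3 [1.5y] swap r/2=353/9164: DF=(1 − 353/9164·(0.951700+0.903400))/(1+353/9164) = 8941/10000 ≈ 0.894100
step 4 [2y] zero: DF = P = 2137/2500 ≈ 0.854800
step 5 [2.5y] bond c/2=31/800: DF=(3931649/4000000 − 31/800·(0.951700+0.903400+0.894100+0.854800))/(1+31/800) = 4059/5000 ≈ 0.811800
step 6 [3y] bond c/2=1/50: DF=(44767/50000 − 1/50·(0.951700+0.903400+0.894100+0.854800+0.811800))/(1+1/50) = 989/1250 ≈ 0.791200
step 7 [3.5y] zero: DF = P = 3847/5000 ≈ 0.769400

1 1/2 9517/10000
2 1 4517/5000
3 3/2 8941/10000
4 2 2137/2500
5 5/2 4059/5000
6 3 989/1250
7 7/2 3847/5000
DF(3y) is solved at step 6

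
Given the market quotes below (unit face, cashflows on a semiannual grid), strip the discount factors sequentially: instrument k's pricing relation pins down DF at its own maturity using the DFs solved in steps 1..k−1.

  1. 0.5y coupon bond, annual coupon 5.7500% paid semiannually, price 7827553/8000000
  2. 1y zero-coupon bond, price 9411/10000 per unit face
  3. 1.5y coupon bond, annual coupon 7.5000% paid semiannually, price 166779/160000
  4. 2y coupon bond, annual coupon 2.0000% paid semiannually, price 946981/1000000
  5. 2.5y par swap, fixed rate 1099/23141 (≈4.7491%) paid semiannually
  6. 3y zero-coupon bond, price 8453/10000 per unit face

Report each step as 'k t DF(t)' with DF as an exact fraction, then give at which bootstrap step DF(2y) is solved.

1 1/2 9511/10000
2 1 9411/10000
3 3/2 9363/10000
4 2 1137/1250
5 5/2 8901/10000
6 3 8453/10000
DF(2y) is solved at step 4

step 1 [0.5y] bond c/2=23/800: DF=(7827553/8000000 − 23/800·(0))/(1+23/800) = 9511/10000 ≈ 0.951100
step 2 [1y] zero: DF = P = 9411/10000 ≈ 0.941100
step 3 [1.5y] bond c/2=3/80: DF=(166779/160000 − 3/80·(0.951100+0.941100))/(1+3/80) = 9363/10000 ≈ 0.936300
step 4 [2y] bond c/2=1/100: DF=(946981/1000000 − 1/100·(0.951100+0.941100+0.936300))/(1+1/100) = 1137/1250 ≈ 0.909600
step 5 [2.5y] swap r/2=1099/46282: DF=(1 − 1099/46282·(0.951100+0.941100+0.936300+0.909600))/(1+1099/46282) = 8901/10000 ≈ 0.890100
step 6 [3y] zero: DF = P = 8453/10000 ≈ 0.845300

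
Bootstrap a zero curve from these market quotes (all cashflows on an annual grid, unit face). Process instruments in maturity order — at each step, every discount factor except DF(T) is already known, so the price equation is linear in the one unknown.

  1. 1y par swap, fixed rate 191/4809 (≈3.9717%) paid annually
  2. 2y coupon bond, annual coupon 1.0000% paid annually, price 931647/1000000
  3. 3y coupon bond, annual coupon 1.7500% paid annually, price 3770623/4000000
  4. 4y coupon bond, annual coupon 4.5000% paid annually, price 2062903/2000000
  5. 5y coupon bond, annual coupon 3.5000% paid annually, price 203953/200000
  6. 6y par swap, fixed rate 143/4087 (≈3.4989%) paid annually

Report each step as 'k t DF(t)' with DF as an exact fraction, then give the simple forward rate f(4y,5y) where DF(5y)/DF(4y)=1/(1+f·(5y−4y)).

1 1 4809/5000
2 2 9129/10000
3 3 4471/5000
4 4 4339/5000
5 5 8623/10000
6 6 8141/10000
f(4y,5y) = ((4339/5000)/(8623/10000) − 1)/(1) = 55/8623 ≈ 0.6378%

step 1 [1y] swap r/1=191/4809: DF=(1 − 191/4809·(0))/(1+191/4809) = 4809/5000 ≈ 0.961800
step 2 [2y] bond c/1=1/100: DF=(931647/1000000 − 1/100·(0.961800))/(1+1/100) = 9129/10000 ≈ 0.912900
step 3 [3y] bond c/1=7/400: DF=(3770623/4000000 − 7/400·(0.961800+0.912900))/(1+7/400) = 4471/5000 ≈ 0.894200
step 4 [4y] bond c/1=9/200: DF=(2062903/2000000 − 9/200·(0.961800+0.912900+0.894200))/(1+9/200) = 4339/5000 ≈ 0.867800
step 5 [5y] bond c/1=7/200: DF=(203953/200000 − 7/200·(0.961800+0.912900+0.894200+0.867800))/(1+7/200) = 8623/10000 ≈ 0.862300
step 6 [6y] swap r/1=143/4087: DF=(1 − 143/4087·(0.961800+0.912900+0.894200+0.867800+0.862300))/(1+143/4087) = 8141/10000 ≈ 0.814100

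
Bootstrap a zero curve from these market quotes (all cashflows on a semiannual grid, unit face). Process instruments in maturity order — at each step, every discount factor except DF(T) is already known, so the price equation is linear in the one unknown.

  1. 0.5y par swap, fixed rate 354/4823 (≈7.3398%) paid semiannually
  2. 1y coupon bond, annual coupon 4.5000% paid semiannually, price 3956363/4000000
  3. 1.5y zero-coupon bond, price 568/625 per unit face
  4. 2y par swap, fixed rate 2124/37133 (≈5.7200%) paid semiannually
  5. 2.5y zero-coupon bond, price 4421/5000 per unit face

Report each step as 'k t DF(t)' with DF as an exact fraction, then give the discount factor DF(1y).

1 1/2 4823/5000
2 1 9461/10000
3 3/2 568/625
4 2 4469/5000
5 5/2 4421/5000
DF(1y) = 9461/10000 ≈ 0.946100

step 1 [0.5y] swap r/2=177/4823: DF=(1 − 177/4823·(0))/(1+177/4823) = 4823/5000 ≈ 0.964600
step 2 [1y] bond c/2=9/400: DF=(3956363/4000000 − 9/400·(0.964600))/(1+9/400) = 9461/10000 ≈ 0.946100
step 3 [1.5y] zero: DF = P = 568/625 ≈ 0.908800
step 4 [2y] swap r/2=1062/37133: DF=(1 − 1062/37133·(0.964600+0.946100+0.908800))/(1+1062/37133) = 4469/5000 ≈ 0.893800
step 5 [2.5y] zero: DF = P = 4421/5000 ≈ 0.884200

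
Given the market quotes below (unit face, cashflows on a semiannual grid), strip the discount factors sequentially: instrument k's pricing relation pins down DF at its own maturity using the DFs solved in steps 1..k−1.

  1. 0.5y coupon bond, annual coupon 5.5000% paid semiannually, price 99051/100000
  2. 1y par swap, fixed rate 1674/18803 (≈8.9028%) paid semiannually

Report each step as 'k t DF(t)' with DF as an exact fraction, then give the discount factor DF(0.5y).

1 1/2 241/250
2 1 9163/10000
DF(0.5y) = 241/250 ≈ 0.964000

step 1 [0.5y] bond c/2=11/400: DF=(99051/100000 − 11/400·(0))/(1+11/400) = 241/250 ≈ 0.964000
step 2 [1y] swap r/2=837/18803: DF=(1 − 837/18803·(0.964000))/(1+837/18803) = 9163/10000 ≈ 0.916300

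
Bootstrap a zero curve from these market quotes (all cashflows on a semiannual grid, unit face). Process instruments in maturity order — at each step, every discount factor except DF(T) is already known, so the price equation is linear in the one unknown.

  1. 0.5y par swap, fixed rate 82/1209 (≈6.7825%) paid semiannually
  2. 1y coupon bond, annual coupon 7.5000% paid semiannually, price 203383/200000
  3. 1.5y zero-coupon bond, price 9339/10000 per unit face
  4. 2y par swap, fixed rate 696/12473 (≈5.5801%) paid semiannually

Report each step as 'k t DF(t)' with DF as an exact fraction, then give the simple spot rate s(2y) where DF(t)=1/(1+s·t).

step 1 [0.5y] swap r/2=41/1209: DF=(1 − 41/1209·(0))/(1+41/1209) = 1209/1250 ≈ 0.967200
step 2 [1y] bond c/2=3/80: DF=(203383/200000 − 3/80·(0.967200))/(1+3/80) = 2363/2500 ≈ 0.945200
step 3 [1.5y] zero: DF = P = 9339/10000 ≈ 0.933900
step 4 [2y] swap r/2=348/12473: DF=(1 − 348/12473·(0.967200+0.945200+0.933900))/(1+348/12473) = 2239/2500 ≈ 0.895600

1 1/2 1209/1250
2 1 2363/2500
3 3/2 9339/10000
4 2 2239/2500
s(2y) = (1/(2239/2500) − 1)/(2) = 261/4478 ≈ 5.8285%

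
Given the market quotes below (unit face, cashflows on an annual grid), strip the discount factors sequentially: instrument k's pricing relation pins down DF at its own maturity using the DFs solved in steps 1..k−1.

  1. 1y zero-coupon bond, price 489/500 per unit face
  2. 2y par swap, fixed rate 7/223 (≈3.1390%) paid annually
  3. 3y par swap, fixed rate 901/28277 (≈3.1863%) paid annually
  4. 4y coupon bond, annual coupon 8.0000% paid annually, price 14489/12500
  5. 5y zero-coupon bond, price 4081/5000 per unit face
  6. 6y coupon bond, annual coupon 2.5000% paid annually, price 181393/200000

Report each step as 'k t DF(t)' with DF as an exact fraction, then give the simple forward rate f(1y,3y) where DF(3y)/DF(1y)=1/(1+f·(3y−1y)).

1 1 489/500
2 2 4699/5000
3 3 9099/10000
4 4 4319/5000
5 5 4081/5000
6 6 7749/10000
f(1y,3y) = ((489/500)/(9099/10000) − 1)/(2) = 227/6066 ≈ 3.7422%

step 1 [1y] zero: DF = P = 489/500 ≈ 0.978000
step 2 [2y] swap r/1=7/223: DF=(1 − 7/223·(0.978000))/(1+7/223) = 4699/5000 ≈ 0.939800
step 3 [3y] swap r/1=901/28277: DF=(1 − 901/28277·(0.978000+0.939800))/(1+901/28277) = 9099/10000 ≈ 0.909900
step 4 [4y] bond c/1=2/25: DF=(14489/12500 − 2/25·(0.978000+0.939800+0.909900))/(1+2/25) = 4319/5000 ≈ 0.863800
step 5 [5y] zero: DF = P = 4081/5000 ≈ 0.816200
step 6 [6y] bond c/1=1/40: DF=(181393/200000 − 1/40·(0.978000+0.939800+0.909900+0.863800+0.816200))/(1+1/40) = 7749/10000 ≈ 0.774900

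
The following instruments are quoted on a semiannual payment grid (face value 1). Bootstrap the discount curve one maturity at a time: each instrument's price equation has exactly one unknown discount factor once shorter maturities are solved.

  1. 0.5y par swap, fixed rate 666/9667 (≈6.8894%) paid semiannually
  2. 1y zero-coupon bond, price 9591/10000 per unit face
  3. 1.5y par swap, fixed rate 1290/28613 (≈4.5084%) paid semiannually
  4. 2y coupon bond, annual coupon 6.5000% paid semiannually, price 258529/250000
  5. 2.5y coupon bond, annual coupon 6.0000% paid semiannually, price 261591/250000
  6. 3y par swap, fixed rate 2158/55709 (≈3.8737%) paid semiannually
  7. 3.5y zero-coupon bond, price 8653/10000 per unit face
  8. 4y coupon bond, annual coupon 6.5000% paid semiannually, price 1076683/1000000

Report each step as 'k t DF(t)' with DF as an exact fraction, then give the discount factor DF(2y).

1 1/2 9667/10000
2 1 9591/10000
3 3/2 1871/2000
4 2 1823/2000
5 5/2 453/500
6 3 8921/10000
7 7/2 8653/10000
8 4 4201/5000
DF(2y) = 1823/2000 ≈ 0.911500

step 1 [0.5y] swap r/2=333/9667: DF=(1 − 333/9667·(0))/(1+333/9667) = 9667/10000 ≈ 0.966700
step 2 [1y] zero: DF = P = 9591/10000 ≈ 0.959100
step 3 [1.5y] swap r/2=645/28613: DF=(1 − 645/28613·(0.966700+0.959100))/(1+645/28613) = 1871/2000 ≈ 0.935500
step 4 [2y] bond c/2=13/400: DF=(258529/250000 − 13/400·(0.966700+0.959100+0.935500))/(1+13/400) = 1823/2000 ≈ 0.911500
step 5 [2.5y] bond c/2=3/100: DF=(261591/250000 − 3/100·(0.966700+0.959100+0.935500+0.911500))/(1+3/100) = 453/500 ≈ 0.906000
step 6 [3y] swap r/2=1079/55709: DF=(1 − 1079/55709·(0.966700+0.959100+0.935500+0.911500+0.906000))/(1+1079/55709) = 8921/10000 ≈ 0.892100
step 7 [3.5y] zero: DF = P = 8653/10000 ≈ 0.865300
step 8 [4y] bond c/2=13/400: DF=(1076683/1000000 − 13/400·(0.966700+0.959100+0.935500+0.911500+0.906000+0.892100+0.865300))/(1+13/400) = 4201/5000 ≈ 0.840200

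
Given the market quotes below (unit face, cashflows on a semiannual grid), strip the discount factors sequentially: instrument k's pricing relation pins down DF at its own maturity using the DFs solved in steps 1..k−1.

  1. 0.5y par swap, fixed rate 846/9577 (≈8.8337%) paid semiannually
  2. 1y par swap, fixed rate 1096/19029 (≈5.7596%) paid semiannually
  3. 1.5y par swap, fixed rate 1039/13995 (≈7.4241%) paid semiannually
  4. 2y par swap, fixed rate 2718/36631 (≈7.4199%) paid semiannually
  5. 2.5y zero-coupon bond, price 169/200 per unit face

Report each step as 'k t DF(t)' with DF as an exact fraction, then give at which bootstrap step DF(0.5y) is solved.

step 1 [0.5y] swap r/2=423/9577: DF=(1 − 423/9577·(0))/(1+423/9577) = 9577/10000 ≈ 0.957700
step 2 [1y] swap r/2=548/19029: DF=(1 − 548/19029·(0.957700))/(1+548/19029) = 2363/2500 ≈ 0.945200
step 3 [1.5y] swap r/2=1039/27990: DF=(1 − 1039/27990·(0.957700+0.945200))/(1+1039/27990) = 8961/10000 ≈ 0.896100
step 4 [2y] swap r/2=1359/36631: DF=(1 − 1359/36631·(0.957700+0.945200+0.896100))/(1+1359/36631) = 8641/10000 ≈ 0.864100
step 5 [2.5y] zero: DF = P = 169/200 ≈ 0.845000

1 1/2 9577/10000
2 1 2363/2500
3 3/2 8961/10000
4 2 8641/10000
5 5/2 169/200
DF(0.5y) is solved at step 1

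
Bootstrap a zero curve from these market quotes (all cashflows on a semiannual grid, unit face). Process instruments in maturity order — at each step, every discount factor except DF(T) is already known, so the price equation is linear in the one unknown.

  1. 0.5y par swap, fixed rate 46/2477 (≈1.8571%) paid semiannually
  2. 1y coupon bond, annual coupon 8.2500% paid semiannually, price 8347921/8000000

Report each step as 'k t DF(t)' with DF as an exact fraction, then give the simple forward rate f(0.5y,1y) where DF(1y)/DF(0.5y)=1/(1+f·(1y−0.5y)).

step 1 [0.5y] swap r/2=23/2477: DF=(1 − 23/2477·(0))/(1+23/2477) = 2477/2500 ≈ 0.990800
step 2 [1y] bond c/2=33/800: DF=(8347921/8000000 − 33/800·(0.990800))/(1+33/800) = 9629/10000 ≈ 0.962900

1 1/2 2477/2500
2 1 9629/10000
f(0.5y,1y) = ((2477/2500)/(9629/10000) − 1)/(1/2) = 558/9629 ≈ 5.7950%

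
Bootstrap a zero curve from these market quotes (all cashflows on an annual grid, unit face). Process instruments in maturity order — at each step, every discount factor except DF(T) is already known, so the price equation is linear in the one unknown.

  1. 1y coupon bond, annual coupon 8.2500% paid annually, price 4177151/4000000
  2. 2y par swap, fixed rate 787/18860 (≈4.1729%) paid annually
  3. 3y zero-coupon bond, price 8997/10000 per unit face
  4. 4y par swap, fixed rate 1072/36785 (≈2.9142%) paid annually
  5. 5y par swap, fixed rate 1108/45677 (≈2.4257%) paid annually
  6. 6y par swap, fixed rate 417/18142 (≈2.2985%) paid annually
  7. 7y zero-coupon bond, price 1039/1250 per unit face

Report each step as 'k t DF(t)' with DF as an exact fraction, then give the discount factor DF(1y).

step 1 [1y] bond c/1=33/400: DF=(4177151/4000000 − 33/400·(0))/(1+33/400) = 9647/10000 ≈ 0.964700
step 2 [2y] swap r/1=787/18860: DF=(1 − 787/18860·(0.964700))/(1+787/18860) = 9213/10000 ≈ 0.921300
step 3 [3y] zero: DF = P = 8997/10000 ≈ 0.899700
step 4 [4y] swap r/1=1072/36785: DF=(1 − 1072/36785·(0.964700+0.921300+0.899700))/(1+1072/36785) = 558/625 ≈ 0.892800
step 5 [5y] swap r/1=1108/45677: DF=(1 − 1108/45677·(0.964700+0.921300+0.899700+0.892800))/(1+1108/45677) = 2223/2500 ≈ 0.889200
step 6 [6y] swap r/1=417/18142: DF=(1 − 417/18142·(0.964700+0.921300+0.899700+0.892800+0.889200))/(1+417/18142) = 8749/10000 ≈ 0.874900
step 7 [7y] zero: DF = P = 1039/1250 ≈ 0.831200

1 1 9647/10000
2 2 9213/10000
3 3 8997/10000
4 4 558/625
5 5 2223/2500
6 6 8749/10000
7 7 1039/1250
DF(1y) = 9647/10000 ≈ 0.964700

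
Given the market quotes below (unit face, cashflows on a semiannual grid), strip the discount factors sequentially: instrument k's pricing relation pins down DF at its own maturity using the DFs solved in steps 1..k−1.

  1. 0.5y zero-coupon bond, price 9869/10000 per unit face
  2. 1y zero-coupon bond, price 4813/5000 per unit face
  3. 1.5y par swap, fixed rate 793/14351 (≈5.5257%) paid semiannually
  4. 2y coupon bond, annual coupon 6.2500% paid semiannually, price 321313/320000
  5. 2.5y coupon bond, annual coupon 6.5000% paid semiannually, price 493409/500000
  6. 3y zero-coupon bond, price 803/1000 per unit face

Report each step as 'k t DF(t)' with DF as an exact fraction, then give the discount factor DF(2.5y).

1 1/2 9869/10000
2 1 4813/5000
3 3/2 9207/10000
4 2 8867/10000
5 5/2 67/80
6 3 803/1000
DF(2.5y) = 67/80 ≈ 0.837500

step 1 [0.5y] zero: DF = P = 9869/10000 ≈ 0.986900
step 2 [1y] zero: DF = P = 4813/5000 ≈ 0.962600
step 3 [1.5y] swap r/2=793/28702: DF=(1 − 793/28702·(0.986900+0.962600))/(1+793/28702) = 9207/10000 ≈ 0.920700
step 4 [2y] bond c/2=1/32: DF=(321313/320000 − 1/32·(0.986900+0.962600+0.920700))/(1+1/32) = 8867/10000 ≈ 0.886700
step 5 [2.5y] bond c/2=13/400: DF=(493409/500000 − 13/400·(0.986900+0.962600+0.920700+0.886700))/(1+13/400) = 67/80 ≈ 0.837500
step 6 [3y] zero: DF = P = 803/1000 ≈ 0.803000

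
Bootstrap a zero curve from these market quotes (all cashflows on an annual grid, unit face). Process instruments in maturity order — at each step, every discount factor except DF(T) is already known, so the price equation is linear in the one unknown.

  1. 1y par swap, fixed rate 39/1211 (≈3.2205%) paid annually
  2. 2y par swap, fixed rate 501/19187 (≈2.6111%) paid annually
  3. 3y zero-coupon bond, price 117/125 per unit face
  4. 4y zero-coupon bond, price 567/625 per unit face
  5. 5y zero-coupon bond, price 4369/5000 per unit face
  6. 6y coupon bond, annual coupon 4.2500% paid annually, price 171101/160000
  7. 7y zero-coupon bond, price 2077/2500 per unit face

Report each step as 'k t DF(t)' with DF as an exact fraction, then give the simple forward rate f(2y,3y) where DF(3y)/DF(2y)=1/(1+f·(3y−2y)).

1 1 1211/1250
2 2 9499/10000
3 3 117/125
4 4 567/625
5 5 4369/5000
6 6 523/625
7 7 2077/2500
f(2y,3y) = ((9499/10000)/(117/125) − 1)/(1) = 139/9360 ≈ 1.4850%

step 1 [1y] swap r/1=39/1211: DF=(1 − 39/1211·(0))/(1+39/1211) = 1211/1250 ≈ 0.968800
step 2 [2y] swap r/1=501/19187: DF=(1 − 501/19187·(0.968800))/(1+501/19187) = 9499/10000 ≈ 0.949900
step 3 [3y] zero: DF = P = 117/125 ≈ 0.936000
step 4 [4y] zero: DF = P = 567/625 ≈ 0.907200
step 5 [5y] zero: DF = P = 4369/5000 ≈ 0.873800
step 6 [6y] bond c/1=17/400: DF=(171101/160000 − 17/400·(0.968800+0.949900+0.936000+0.907200+0.873800))/(1+17/400) = 523/625 ≈ 0.836800
step 7 [7y] zero: DF = P = 2077/2500 ≈ 0.830800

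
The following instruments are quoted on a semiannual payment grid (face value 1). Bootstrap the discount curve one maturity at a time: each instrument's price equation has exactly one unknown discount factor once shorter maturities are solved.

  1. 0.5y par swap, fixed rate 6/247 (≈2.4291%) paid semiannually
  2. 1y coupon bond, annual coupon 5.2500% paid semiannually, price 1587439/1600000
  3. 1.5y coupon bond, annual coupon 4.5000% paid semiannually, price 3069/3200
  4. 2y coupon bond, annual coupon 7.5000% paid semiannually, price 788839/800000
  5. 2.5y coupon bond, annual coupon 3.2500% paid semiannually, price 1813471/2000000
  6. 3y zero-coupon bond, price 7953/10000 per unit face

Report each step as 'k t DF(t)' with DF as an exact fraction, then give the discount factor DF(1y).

step 1 [0.5y] swap r/2=3/247: DF=(1 − 3/247·(0))/(1+3/247) = 247/250 ≈ 0.988000
step 2 [1y] bond c/2=21/800: DF=(1587439/1600000 − 21/800·(0.988000))/(1+21/800) = 1883/2000 ≈ 0.941500
step 3 [1.5y] bond c/2=9/400: DF=(3069/3200 − 9/400·(0.988000+0.941500))/(1+9/400) = 1791/2000 ≈ 0.895500
step 4 [2y] bond c/2=3/80: DF=(788839/800000 − 3/80·(0.988000+0.941500+0.895500))/(1+3/80) = 8483/10000 ≈ 0.848300
step 5 [2.5y] bond c/2=13/800: DF=(1813471/2000000 − 13/800·(0.988000+0.941500+0.895500+0.848300))/(1+13/800) = 1667/2000 ≈ 0.833500
step 6 [3y] zero: DF = P = 7953/10000 ≈ 0.795300

1 1/2 247/250
2 1 1883/2000
3 3/2 1791/2000
4 2 8483/10000
5 5/2 1667/2000
6 3 7953/10000
DF(1y) = 1883/2000 ≈ 0.941500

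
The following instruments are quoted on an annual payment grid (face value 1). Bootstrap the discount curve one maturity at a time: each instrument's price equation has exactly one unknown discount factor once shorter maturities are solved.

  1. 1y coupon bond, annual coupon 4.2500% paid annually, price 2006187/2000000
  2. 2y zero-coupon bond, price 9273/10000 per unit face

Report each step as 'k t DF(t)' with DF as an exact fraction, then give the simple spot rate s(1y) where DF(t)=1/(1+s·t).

1 1 4811/5000
2 2 9273/10000
s(1y) = (1/(4811/5000) − 1)/(1) = 189/4811 ≈ 3.9285%

step 1 [1y] bond c/1=17/400: DF=(2006187/2000000 − 17/400·(0))/(1+17/400) = 4811/5000 ≈ 0.962200
step 2 [2y] zero: DF = P = 9273/10000 ≈ 0.927300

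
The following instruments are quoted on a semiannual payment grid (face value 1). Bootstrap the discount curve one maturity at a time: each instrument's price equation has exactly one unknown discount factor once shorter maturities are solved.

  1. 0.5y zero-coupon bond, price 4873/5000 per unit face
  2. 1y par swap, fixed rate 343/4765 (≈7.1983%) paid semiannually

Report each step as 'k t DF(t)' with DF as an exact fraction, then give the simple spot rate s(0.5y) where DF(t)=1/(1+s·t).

1 1/2 4873/5000
2 1 4657/5000
s(0.5y) = (1/(4873/5000) − 1)/(1/2) = 254/4873 ≈ 5.2124%

step 1 [0.5y] zero: DF = P = 4873/5000 ≈ 0.974600
step 2 [1y] swap r/2=343/9530: DF=(1 − 343/9530·(0.974600))/(1+343/9530) = 4657/5000 ≈ 0.931400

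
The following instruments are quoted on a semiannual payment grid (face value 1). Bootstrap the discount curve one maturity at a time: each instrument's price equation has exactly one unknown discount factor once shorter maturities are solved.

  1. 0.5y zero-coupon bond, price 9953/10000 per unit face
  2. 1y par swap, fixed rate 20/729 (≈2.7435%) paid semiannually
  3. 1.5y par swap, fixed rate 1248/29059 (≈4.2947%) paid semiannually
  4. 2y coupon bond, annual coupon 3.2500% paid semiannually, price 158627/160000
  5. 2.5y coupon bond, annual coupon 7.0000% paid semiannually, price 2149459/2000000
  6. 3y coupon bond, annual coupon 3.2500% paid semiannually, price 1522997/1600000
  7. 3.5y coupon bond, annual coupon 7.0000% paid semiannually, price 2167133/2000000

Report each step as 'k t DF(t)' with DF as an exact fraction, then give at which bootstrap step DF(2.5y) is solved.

1 1/2 9953/10000
2 1 973/1000
3 3/2 586/625
4 2 9291/10000
5 5/2 9087/10000
6 3 538/625
7 7/2 4287/5000
DF(2.5y) is solved at step 5

step 1 [0.5y] zero: DF = P = 9953/10000 ≈ 0.995300
step 2 [1y] swap r/2=10/729: DF=(1 − 10/729·(0.995300))/(1+10/729) = 973/1000 ≈ 0.973000
step 3 [1.5y] swap r/2=624/29059: DF=(1 − 624/29059·(0.995300+0.973000))/(1+624/29059) = 586/625 ≈ 0.937600
step 4 [2y] bond c/2=13/800: DF=(158627/160000 − 13/800·(0.995300+0.973000+0.937600))/(1+13/800) = 9291/10000 ≈ 0.929100
step 5 [2.5y] bond c/2=7/200: DF=(2149459/2000000 − 7/200·(0.995300+0.973000+0.937600+0.929100))/(1+7/200) = 9087/10000 ≈ 0.908700
step 6 [3y] bond c/2=13/800: DF=(1522997/1600000 − 13/800·(0.995300+0.973000+0.937600+0.929100+0.908700))/(1+13/800) = 538/625 ≈ 0.860800
step 7 [3.5y] bond c/2=7/200: DF=(2167133/2000000 − 7/200·(0.995300+0.973000+0.937600+0.929100+0.908700+0.860800))/(1+7/200) = 4287/5000 ≈ 0.857400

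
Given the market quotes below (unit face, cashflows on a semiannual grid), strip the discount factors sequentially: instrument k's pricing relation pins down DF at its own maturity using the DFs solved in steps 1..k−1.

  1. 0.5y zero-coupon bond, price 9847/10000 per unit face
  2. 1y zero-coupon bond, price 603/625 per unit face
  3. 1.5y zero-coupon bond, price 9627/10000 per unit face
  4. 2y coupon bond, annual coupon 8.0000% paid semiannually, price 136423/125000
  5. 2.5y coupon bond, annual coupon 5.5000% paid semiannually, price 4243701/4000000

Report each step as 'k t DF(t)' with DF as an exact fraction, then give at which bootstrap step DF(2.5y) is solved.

step 1 [0.5y] zero: DF = P = 9847/10000 ≈ 0.984700
step 2 [1y] zero: DF = P = 603/625 ≈ 0.964800
step 3 [1.5y] zero: DF = P = 9627/10000 ≈ 0.962700
step 4 [2y] bond c/2=1/25: DF=(136423/125000 − 1/25·(0.984700+0.964800+0.962700))/(1+1/25) = 4687/5000 ≈ 0.937400
step 5 [2.5y] bond c/2=11/400: DF=(4243701/4000000 − 11/400·(0.984700+0.964800+0.962700+0.937400))/(1+11/400) = 1859/2000 ≈ 0.929500

1 1/2 9847/10000
2 1 603/625
3 3/2 9627/10000
4 2 4687/5000
5 5/2 1859/2000
DF(2.5y) is solved at step 5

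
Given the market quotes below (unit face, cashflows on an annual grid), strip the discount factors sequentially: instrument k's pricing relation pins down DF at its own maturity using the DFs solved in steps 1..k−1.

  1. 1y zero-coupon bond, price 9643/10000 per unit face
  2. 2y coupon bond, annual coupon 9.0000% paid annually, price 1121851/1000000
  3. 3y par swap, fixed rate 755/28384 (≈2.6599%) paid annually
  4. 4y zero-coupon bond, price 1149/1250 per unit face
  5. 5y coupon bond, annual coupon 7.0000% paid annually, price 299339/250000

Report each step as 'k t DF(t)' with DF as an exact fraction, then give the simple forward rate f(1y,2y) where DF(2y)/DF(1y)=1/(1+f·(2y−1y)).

step 1 [1y] zero: DF = P = 9643/10000 ≈ 0.964300
step 2 [2y] bond c/1=9/100: DF=(1121851/1000000 − 9/100·(0.964300))/(1+9/100) = 1187/1250 ≈ 0.949600
step 3 [3y] swap r/1=755/28384: DF=(1 − 755/28384·(0.964300+0.949600))/(1+755/28384) = 1849/2000 ≈ 0.924500
step 4 [4y] zero: DF = P = 1149/1250 ≈ 0.919200
step 5 [5y] bond c/1=7/100: DF=(299339/250000 − 7/100·(0.964300+0.949600+0.924500+0.919200))/(1+7/100) = 2183/2500 ≈ 0.873200

1 1 9643/10000
2 2 1187/1250
3 3 1849/2000
4 4 1149/1250
5 5 2183/2500
f(1y,2y) = ((9643/10000)/(1187/1250) − 1)/(1) = 147/9496 ≈ 1.5480%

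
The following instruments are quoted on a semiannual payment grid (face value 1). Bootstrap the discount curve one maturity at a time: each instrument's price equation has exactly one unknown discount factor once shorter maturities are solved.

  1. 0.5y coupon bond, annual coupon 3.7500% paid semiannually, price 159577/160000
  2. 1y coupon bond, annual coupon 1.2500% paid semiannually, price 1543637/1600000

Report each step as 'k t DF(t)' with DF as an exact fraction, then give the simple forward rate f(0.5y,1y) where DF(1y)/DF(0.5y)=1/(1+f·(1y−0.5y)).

1 1/2 979/1000
2 1 9527/10000
f(0.5y,1y) = ((979/1000)/(9527/10000) − 1)/(1/2) = 526/9527 ≈ 5.5212%

step 1 [0.5y] bond c/2=3/160: DF=(159577/160000 − 3/160·(0))/(1+3/160) = 979/1000 ≈ 0.979000
step 2 [1y] bond c/2=1/160: DF=(1543637/1600000 − 1/160·(0.979000))/(1+1/160) = 9527/10000 ≈ 0.952700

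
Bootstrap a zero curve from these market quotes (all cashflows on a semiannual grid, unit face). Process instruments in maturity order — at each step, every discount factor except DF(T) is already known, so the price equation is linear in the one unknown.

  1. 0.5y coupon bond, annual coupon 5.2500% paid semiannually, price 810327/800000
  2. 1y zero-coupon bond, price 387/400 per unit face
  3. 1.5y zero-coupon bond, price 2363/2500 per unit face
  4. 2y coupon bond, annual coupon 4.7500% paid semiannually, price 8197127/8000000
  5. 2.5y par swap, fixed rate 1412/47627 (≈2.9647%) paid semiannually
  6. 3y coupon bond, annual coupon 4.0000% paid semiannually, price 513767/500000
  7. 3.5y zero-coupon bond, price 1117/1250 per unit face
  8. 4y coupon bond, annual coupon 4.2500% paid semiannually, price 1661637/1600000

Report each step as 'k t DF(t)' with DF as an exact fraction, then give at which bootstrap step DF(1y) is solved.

1 1/2 987/1000
2 1 387/400
3 3/2 2363/2500
4 2 1167/1250
5 5/2 4647/5000
6 3 457/500
7 7/2 1117/1250
8 4 4401/5000
DF(1y) is solved at step 2

step 1 [0.5y] bond c/2=21/800: DF=(810327/800000 − 21/800·(0))/(1+21/800) = 987/1000 ≈ 0.987000
step 2 [1y] zero: DF = P = 387/400 ≈ 0.967500
step 3 [1.5y] zero: DF = P = 2363/2500 ≈ 0.945200
step 4 [2y] bond c/2=19/800: DF=(8197127/8000000 − 19/800·(0.987000+0.967500+0.945200))/(1+19/800) = 1167/1250 ≈ 0.933600
step 5 [2.5y] swap r/2=706/47627: DF=(1 − 706/47627·(0.987000+0.967500+0.945200+0.933600))/(1+706/47627) = 4647/5000 ≈ 0.929400
step 6 [3y] bond c/2=1/50: DF=(513767/500000 − 1/50·(0.987000+0.967500+0.945200+0.933600+0.929400))/(1+1/50) = 457/500 ≈ 0.914000
step 7 [3.5y] zero: DF = P = 1117/1250 ≈ 0.893600
step 8 [4y] bond c/2=17/800: DF=(1661637/1600000 − 17/800·(0.987000+0.967500+0.945200+0.933600+0.929400+0.914000+0.893600))/(1+17/800) = 4401/5000 ≈ 0.880200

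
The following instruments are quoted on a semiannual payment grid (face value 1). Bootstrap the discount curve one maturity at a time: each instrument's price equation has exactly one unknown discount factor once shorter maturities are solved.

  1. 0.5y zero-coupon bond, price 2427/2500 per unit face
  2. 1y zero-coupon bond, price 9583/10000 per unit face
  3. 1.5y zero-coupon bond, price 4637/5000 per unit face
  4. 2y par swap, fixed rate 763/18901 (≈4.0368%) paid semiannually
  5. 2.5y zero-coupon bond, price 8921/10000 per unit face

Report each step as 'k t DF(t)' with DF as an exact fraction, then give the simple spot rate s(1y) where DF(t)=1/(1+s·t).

step 1 [0.5y] zero: DF = P = 2427/2500 ≈ 0.970800
step 2 [1y] zero: DF = P = 9583/10000 ≈ 0.958300
step 3 [1.5y] zero: DF = P = 4637/5000 ≈ 0.927400
step 4 [2y] swap r/2=763/37802: DF=(1 − 763/37802·(0.970800+0.958300+0.927400))/(1+763/37802) = 9237/10000 ≈ 0.923700
step 5 [2.5y] zero: DF = P = 8921/10000 ≈ 0.892100

1 1/2 2427/2500
2 1 9583/10000
3 3/2 4637/5000
4 2 9237/10000
5 5/2 8921/10000
s(1y) = (1/(9583/10000) − 1)/(1) = 417/9583 ≈ 4.3515%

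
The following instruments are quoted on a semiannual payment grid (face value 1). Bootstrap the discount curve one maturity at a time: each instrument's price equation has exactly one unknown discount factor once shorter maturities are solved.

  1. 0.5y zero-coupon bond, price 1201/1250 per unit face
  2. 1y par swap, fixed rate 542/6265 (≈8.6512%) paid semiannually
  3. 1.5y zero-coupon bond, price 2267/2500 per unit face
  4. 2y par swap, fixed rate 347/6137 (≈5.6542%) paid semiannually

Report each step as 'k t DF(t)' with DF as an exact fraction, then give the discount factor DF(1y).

step 1 [0.5y] zero: DF = P = 1201/1250 ≈ 0.960800
step 2 [1y] swap r/2=271/6265: DF=(1 − 271/6265·(0.960800))/(1+271/6265) = 9187/10000 ≈ 0.918700
step 3 [1.5y] zero: DF = P = 2267/2500 ≈ 0.906800
step 4 [2y] swap r/2=347/12274: DF=(1 − 347/12274·(0.960800+0.918700+0.906800))/(1+347/12274) = 8959/10000 ≈ 0.895900

1 1/2 1201/1250
2 1 9187/10000
3 3/2 2267/2500
4 2 8959/10000
DF(1y) = 9187/10000 ≈ 0.918700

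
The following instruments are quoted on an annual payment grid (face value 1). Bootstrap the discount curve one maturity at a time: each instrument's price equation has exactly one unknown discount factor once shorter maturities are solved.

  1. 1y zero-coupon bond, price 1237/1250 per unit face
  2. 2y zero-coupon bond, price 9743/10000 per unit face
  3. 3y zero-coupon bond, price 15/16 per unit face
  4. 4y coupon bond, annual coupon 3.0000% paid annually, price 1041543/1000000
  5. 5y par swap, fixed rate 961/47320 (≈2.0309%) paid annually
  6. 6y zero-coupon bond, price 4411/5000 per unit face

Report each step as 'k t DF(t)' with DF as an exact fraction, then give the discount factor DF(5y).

1 1 1237/1250
2 2 9743/10000
3 3 15/16
4 4 9267/10000
5 5 9039/10000
6 6 4411/5000
DF(5y) = 9039/10000 ≈ 0.903900

step 1 [1y] zero: DF = P = 1237/1250 ≈ 0.989600
step 2 [2y] zero: DF = P = 9743/10000 ≈ 0.974300
step 3 [3y] zero: DF = P = 15/16 ≈ 0.937500
step 4 [4y] bond c/1=3/100: DF=(1041543/1000000 − 3/100·(0.989600+0.974300+0.937500))/(1+3/100) = 9267/10000 ≈ 0.926700
step 5 [5y] swap r/1=961/47320: DF=(1 − 961/47320·(0.989600+0.974300+0.937500+0.926700))/(1+961/47320) = 9039/10000 ≈ 0.903900
step 6 [6y] zero: DF = P = 4411/5000 ≈ 0.882200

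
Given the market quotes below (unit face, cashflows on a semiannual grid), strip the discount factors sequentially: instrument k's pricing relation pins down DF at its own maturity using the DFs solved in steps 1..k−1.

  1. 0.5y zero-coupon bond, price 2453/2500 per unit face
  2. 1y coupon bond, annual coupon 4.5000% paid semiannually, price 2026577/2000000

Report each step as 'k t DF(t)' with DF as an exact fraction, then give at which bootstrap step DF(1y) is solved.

step 1 [0.5y] zero: DF = P = 2453/2500 ≈ 0.981200
step 2 [1y] bond c/2=9/400: DF=(2026577/2000000 − 9/400·(0.981200))/(1+9/400) = 4847/5000 ≈ 0.969400

1 1/2 2453/2500
2 1 4847/5000
DF(1y) is solved at step 2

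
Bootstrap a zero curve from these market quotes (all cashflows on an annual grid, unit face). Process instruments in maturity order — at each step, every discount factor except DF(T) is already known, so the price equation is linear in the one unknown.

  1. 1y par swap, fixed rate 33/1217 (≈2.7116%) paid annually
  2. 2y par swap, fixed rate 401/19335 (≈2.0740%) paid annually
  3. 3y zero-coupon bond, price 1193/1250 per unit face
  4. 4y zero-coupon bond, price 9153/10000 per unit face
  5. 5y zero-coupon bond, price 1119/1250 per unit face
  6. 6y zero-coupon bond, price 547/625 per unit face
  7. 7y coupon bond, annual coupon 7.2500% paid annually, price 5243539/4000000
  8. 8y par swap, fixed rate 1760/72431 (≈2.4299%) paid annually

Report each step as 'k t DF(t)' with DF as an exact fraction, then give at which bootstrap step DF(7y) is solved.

step 1 [1y] swap r/1=33/1217: DF=(1 − 33/1217·(0))/(1+33/1217) = 1217/1250 ≈ 0.973600
step 2 [2y] swap r/1=401/19335: DF=(1 − 401/19335·(0.973600))/(1+401/19335) = 9599/10000 ≈ 0.959900
step 3 [3y] zero: DF = P = 1193/1250 ≈ 0.954400
step 4 [4y] zero: DF = P = 9153/10000 ≈ 0.915300
step 5 [5y] zero: DF = P = 1119/1250 ≈ 0.895200
step 6 [6y] zero: DF = P = 547/625 ≈ 0.875200
step 7 [7y] bond c/1=29/400: DF=(5243539/4000000 − 29/400·(0.973600+0.959900+0.954400+0.915300+0.895200+0.875200))/(1+29/400) = 1691/2000 ≈ 0.845500
step 8 [8y] swap r/1=1760/72431: DF=(1 − 1760/72431·(0.973600+0.959900+0.954400+0.915300+0.895200+0.875200+0.845500))/(1+1760/72431) = 103/125 ≈ 0.824000

1 1 1217/1250
2 2 9599/10000
3 3 1193/1250
4 4 9153/10000
5 5 1119/1250
6 6 547/625
7 7 1691/2000
8 8 103/125
DF(7y) is solved at step 7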